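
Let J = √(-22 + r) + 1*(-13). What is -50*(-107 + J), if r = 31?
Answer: 5850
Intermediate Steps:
J = -10 (J = √(-22 + 31) + 1*(-13) = √9 - 13 = 3 - 13 = -10)
-50*(-107 + J) = -50*(-107 - 10) = -50*(-117) = 5850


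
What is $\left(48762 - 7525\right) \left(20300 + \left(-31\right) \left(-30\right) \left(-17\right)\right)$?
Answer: $185154130$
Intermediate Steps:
$\left(48762 - 7525\right) \left(20300 + \left(-31\right) \left(-30\right) \left(-17\right)\right) = 41237 \left(20300 + 930 \left(-17\right)\right) = 41237 \left(20300 - 15810\right) = 41237 \cdot 4490 = 185154130$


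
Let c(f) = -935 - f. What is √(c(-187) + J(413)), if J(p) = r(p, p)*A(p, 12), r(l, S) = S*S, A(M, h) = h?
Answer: 8*√31970 ≈ 1430.4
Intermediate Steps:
r(l, S) = S²
J(p) = 12*p² (J(p) = p²*12 = 12*p²)
√(c(-187) + J(413)) = √((-935 - 1*(-187)) + 12*413²) = √((-935 + 187) + 12*170569) = √(-748 + 2046828) = √2046080 = 8*√31970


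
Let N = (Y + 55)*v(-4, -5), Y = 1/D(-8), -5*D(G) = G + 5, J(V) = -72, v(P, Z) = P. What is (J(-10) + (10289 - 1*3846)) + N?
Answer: 18433/3 ≈ 6144.3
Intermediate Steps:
D(G) = -1 - G/5 (D(G) = -(G + 5)/5 = -(5 + G)/5 = -1 - G/5)
Y = 5/3 (Y = 1/(-1 - 1/5*(-8)) = 1/(-1 + 8/5) = 1/(3/5) = 5/3 ≈ 1.6667)
N = -680/3 (N = (5/3 + 55)*(-4) = (170/3)*(-4) = -680/3 ≈ -226.67)
(J(-10) + (10289 - 1*3846)) + N = (-72 + (10289 - 1*3846)) - 680/3 = (-72 + (10289 - 3846)) - 680/3 = (-72 + 6443) - 680/3 = 6371 - 680/3 = 18433/3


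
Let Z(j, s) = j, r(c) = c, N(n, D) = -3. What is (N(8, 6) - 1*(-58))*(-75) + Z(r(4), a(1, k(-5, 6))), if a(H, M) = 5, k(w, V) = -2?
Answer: -4121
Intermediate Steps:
(N(8, 6) - 1*(-58))*(-75) + Z(r(4), a(1, k(-5, 6))) = (-3 - 1*(-58))*(-75) + 4 = (-3 + 58)*(-75) + 4 = 55*(-75) + 4 = -4125 + 4 = -4121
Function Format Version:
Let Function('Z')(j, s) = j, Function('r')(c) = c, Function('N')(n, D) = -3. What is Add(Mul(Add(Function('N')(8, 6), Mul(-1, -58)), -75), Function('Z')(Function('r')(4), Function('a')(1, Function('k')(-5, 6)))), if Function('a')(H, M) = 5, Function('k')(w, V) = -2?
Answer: -4121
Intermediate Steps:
Add(Mul(Add(Function('N')(8, 6), Mul(-1, -58)), -75), Function('Z')(Function('r')(4), Function('a')(1, Function('k')(-5, 6)))) = Add(Mul(Add(-3, Mul(-1, -58)), -75), 4) = Add(Mul(Add(-3, 58), -75), 4) = Add(Mul(55, -75), 4) = Add(-4125, 4) = -4121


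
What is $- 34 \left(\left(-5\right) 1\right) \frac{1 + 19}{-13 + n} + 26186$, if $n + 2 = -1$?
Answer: $\frac{51947}{2} \approx 25974.0$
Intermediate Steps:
$n = -3$ ($n = -2 - 1 = -3$)
$- 34 \left(\left(-5\right) 1\right) \frac{1 + 19}{-13 + n} + 26186 = - 34 \left(\left(-5\right) 1\right) \frac{1 + 19}{-13 - 3} + 26186 = \left(-34\right) \left(-5\right) \frac{20}{-16} + 26186 = 170 \cdot 20 \left(- \frac{1}{16}\right) + 26186 = 170 \left(- \frac{5}{4}\right) + 26186 = - \frac{425}{2} + 26186 = \frac{51947}{2}$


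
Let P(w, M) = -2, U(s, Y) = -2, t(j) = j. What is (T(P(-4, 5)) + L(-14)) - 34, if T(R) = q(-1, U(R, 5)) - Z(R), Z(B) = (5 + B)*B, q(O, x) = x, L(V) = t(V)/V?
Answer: -29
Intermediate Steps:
L(V) = 1 (L(V) = V/V = 1)
Z(B) = B*(5 + B)
T(R) = -2 - R*(5 + R)
(T(P(-4, 5)) + L(-14)) - 34 = ((-2 - 1*(-2)*(5 - 2)) + 1) - 34 = ((-2 - 1*(-2)*3) + 1) - 34 = ((-2 + 6) + 1) - 34 = (4 + 1) - 34 = 5 - 34 = -29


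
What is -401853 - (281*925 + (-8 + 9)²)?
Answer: -661779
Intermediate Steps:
-401853 - (281*925 + (-8 + 9)²) = -401853 - (259925 + 1²) = -401853 - (259925 + 1) = -401853 - 1*259926 = -401853 - 259926 = -661779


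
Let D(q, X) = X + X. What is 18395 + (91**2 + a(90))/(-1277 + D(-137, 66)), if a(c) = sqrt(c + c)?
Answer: 21053994/1145 - 6*sqrt(5)/1145 ≈ 18388.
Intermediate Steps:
D(q, X) = 2*X
a(c) = sqrt(2)*sqrt(c) (a(c) = sqrt(2*c) = sqrt(2)*sqrt(c))
18395 + (91**2 + a(90))/(-1277 + D(-137, 66)) = 18395 + (91**2 + sqrt(2)*sqrt(90))/(-1277 + 2*66) = 18395 + (8281 + sqrt(2)*(3*sqrt(10)))/(-1277 + 132) = 18395 + (8281 + 6*sqrt(5))/(-1145) = 18395 + (8281 + 6*sqrt(5))*(-1/1145) = 18395 + (-8281/1145 - 6*sqrt(5)/1145) = 21053994/1145 - 6*sqrt(5)/1145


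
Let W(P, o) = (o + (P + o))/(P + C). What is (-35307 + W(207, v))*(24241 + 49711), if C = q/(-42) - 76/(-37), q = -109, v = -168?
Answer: -858788209461024/328903 ≈ -2.6111e+9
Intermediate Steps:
C = 7225/1554 (C = -109/(-42) - 76/(-37) = -109*(-1/42) - 76*(-1/37) = 109/42 + 76/37 = 7225/1554 ≈ 4.6493)
W(P, o) = (P + 2*o)/(7225/1554 + P) (W(P, o) = (o + (P + o))/(P + 7225/1554) = (P + 2*o)/(7225/1554 + P))
(-35307 + W(207, v))*(24241 + 49711) = (-35307 + 1554*(207 + 2*(-168))/(7225 + 1554*207))*(24241 + 49711) = (-35307 + 1554*(207 - 336)/(7225 + 321678))*73952 = (-35307 + 1554*(-129)/328903)*73952 = (-35307 + 1554*(1/328903)*(-129))*73952 = (-35307 - 200466/328903)*73952 = -11612778687/328903*73952 = -858788209461024/328903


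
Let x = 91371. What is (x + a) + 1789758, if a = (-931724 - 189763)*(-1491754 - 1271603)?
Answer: 3099070832988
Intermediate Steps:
a = 3099068951859 (a = -1121487*(-2763357) = 3099068951859)
(x + a) + 1789758 = (91371 + 3099068951859) + 1789758 = 3099069043230 + 1789758 = 3099070832988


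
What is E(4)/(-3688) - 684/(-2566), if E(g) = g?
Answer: 314041/1182926 ≈ 0.26548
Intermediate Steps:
E(4)/(-3688) - 684/(-2566) = 4/(-3688) - 684/(-2566) = 4*(-1/3688) - 684*(-1/2566) = -1/922 + 342/1283 = 314041/1182926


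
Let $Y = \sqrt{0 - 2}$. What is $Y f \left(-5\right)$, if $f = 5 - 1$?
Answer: $- 20 i \sqrt{2} \approx - 28.284 i$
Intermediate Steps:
$f = 4$
$Y = i \sqrt{2}$ ($Y = \sqrt{-2} = i \sqrt{2} \approx 1.4142 i$)
$Y f \left(-5\right) = i \sqrt{2} \cdot 4 \left(-5\right) = 4 i \sqrt{2} \left(-5\right) = - 20 i \sqrt{2}$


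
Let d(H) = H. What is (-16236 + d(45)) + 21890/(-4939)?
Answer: -7271749/449 ≈ -16195.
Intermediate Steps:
(-16236 + d(45)) + 21890/(-4939) = (-16236 + 45) + 21890/(-4939) = -16191 + 21890*(-1/4939) = -16191 - 1990/449 = -7271749/449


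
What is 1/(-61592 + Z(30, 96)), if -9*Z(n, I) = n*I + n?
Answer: -3/185746 ≈ -1.6151e-5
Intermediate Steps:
Z(n, I) = -n/9 - I*n/9 (Z(n, I) = -(n*I + n)/9 = -(I*n + n)/9 = -(n + I*n)/9 = -n/9 - I*n/9)
1/(-61592 + Z(30, 96)) = 1/(-61592 - ⅑*30*(1 + 96)) = 1/(-61592 - ⅑*30*97) = 1/(-61592 - 970/3) = 1/(-185746/3) = -3/185746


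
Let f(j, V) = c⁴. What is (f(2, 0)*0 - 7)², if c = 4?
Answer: 49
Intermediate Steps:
f(j, V) = 256 (f(j, V) = 4⁴ = 256)
(f(2, 0)*0 - 7)² = (256*0 - 7)² = (0 - 7)² = (-7)² = 49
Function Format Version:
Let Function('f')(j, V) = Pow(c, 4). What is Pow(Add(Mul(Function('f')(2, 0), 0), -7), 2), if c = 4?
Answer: 49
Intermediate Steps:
Function('f')(j, V) = 256 (Function('f')(j, V) = Pow(4, 4) = 256)
Pow(Add(Mul(Function('f')(2, 0), 0), -7), 2) = Pow(Add(Mul(256, 0), -7), 2) = Pow(Add(0, -7), 2) = Pow(-7, 2) = 49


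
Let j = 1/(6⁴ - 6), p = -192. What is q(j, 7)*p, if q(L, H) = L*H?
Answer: -224/215 ≈ -1.0419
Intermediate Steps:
j = 1/1290 (j = 1/(1296 - 6) = 1/1290 ≈ 0.00077519)
q(L, H) = H*L
q(j, 7)*p = (7*(1/1290))*(-192) = (7/1290)*(-192) = -224/215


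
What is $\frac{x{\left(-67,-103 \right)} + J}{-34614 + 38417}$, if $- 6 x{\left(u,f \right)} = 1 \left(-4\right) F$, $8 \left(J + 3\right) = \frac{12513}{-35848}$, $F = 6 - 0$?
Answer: $\frac{274271}{1090639552} \approx 0.00025148$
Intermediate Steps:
$F = 6$ ($F = 6 + 0 = 6$)
$J = - \frac{872865}{286784}$ ($J = -3 + \frac{12513 \frac{1}{-35848}}{8} = -3 + \frac{12513 \left(- \frac{1}{35848}\right)}{8} = -3 + \frac{1}{8} \left(- \frac{12513}{35848}\right) = -3 - \frac{12513}{286784} = - \frac{872865}{286784} \approx -3.0436$)
$x{\left(u,f \right)} = 4$ ($x{\left(u,f \right)} = - \frac{1 \left(-4\right) 6}{6} = - \frac{\left(-4\right) 6}{6} = \left(- \frac{1}{6}\right) \left(-24\right) = 4$)
$\frac{x{\left(-67,-103 \right)} + J}{-34614 + 38417} = \frac{4 - \frac{872865}{286784}}{-34614 + 38417} = \frac{274271}{286784 \cdot 3803} = \frac{274271}{286784} \cdot \frac{1}{3803} = \frac{274271}{1090639552}$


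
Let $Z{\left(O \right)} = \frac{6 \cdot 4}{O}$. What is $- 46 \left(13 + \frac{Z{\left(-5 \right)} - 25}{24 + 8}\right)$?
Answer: $- \frac{44413}{80} \approx -555.16$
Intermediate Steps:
$Z{\left(O \right)} = \frac{24}{O}$
$- 46 \left(13 + \frac{Z{\left(-5 \right)} - 25}{24 + 8}\right) = - 46 \left(13 + \frac{\frac{24}{-5} - 25}{24 + 8}\right) = - 46 \left(13 + \frac{24 \left(- \frac{1}{5}\right) - 25}{32}\right) = - 46 \left(13 + \left(- \frac{24}{5} - 25\right) \frac{1}{32}\right) = - 46 \left(13 - \frac{149}{160}\right) = \left(-46\right) \frac{1931}{160} = - \frac{44413}{80}$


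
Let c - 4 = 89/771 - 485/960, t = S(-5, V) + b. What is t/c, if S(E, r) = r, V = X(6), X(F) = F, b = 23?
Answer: 476992/59381 ≈ 8.0327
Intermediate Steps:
V = 6
t = 29 (t = 6 + 23 = 29)
c = 59381/16448 (c = 4 + (89/771 - 485/960) = 4 + (89*(1/771) - 485*1/960) = 4 + (89/771 - 97/192) = 4 - 6411/16448 = 59381/16448 ≈ 3.6102)
t/c = 29/(59381/16448) = (16448/59381)*29 = 476992/59381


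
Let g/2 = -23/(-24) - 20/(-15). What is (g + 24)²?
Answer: 117649/144 ≈ 817.01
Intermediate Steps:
g = 55/12 (g = 2*(-23/(-24) - 20/(-15)) = 2*(-23*(-1/24) - 20*(-1/15)) = 2*(23/24 + 4/3) = 2*(55/24) = 55/12 ≈ 4.5833)
(g + 24)² = (55/12 + 24)² = (343/12)² = 117649/144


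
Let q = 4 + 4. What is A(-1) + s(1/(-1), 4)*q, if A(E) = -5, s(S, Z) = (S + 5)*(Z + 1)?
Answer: 155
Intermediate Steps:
s(S, Z) = (1 + Z)*(5 + S) (s(S, Z) = (5 + S)*(1 + Z) = (1 + Z)*(5 + S))
q = 8
A(-1) + s(1/(-1), 4)*q = -5 + (5 + 1/(-1) + 5*4 + (1/(-1))*4)*8 = -5 + (5 + 1*(-1) + 20 + (1*(-1))*4)*8 = -5 + (5 - 1 + 20 - 1*4)*8 = -5 + (5 - 1 + 20 - 4)*8 = -5 + 20*8 = -5 + 160 = 155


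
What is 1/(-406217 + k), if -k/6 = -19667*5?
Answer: 1/183793 ≈ 5.4409e-6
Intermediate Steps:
k = 590010 (k = -(-118002)*5 = -6*(-98335) = 590010)
1/(-406217 + k) = 1/(-406217 + 590010) = 1/183793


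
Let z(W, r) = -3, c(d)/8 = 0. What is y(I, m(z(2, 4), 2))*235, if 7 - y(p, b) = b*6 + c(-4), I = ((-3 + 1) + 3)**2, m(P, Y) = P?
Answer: 5875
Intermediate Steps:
c(d) = 0 (c(d) = 8*0 = 0)
I = 1 (I = (-2 + 3)**2 = 1**2 = 1)
y(p, b) = 7 - 6*b (y(p, b) = 7 - (b*6 + 0) = 7 - (6*b + 0) = 7 - 6*b)
y(I, m(z(2, 4), 2))*235 = (7 - 6*(-3))*235 = (7 + 18)*235 = 25*235 = 5875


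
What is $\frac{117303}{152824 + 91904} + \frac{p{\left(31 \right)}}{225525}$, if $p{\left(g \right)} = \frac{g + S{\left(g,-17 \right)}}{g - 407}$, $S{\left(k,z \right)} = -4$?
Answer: $\frac{17269067369}{36028295325} \approx 0.47932$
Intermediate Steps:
$p{\left(g \right)} = \frac{-4 + g}{-407 + g}$ ($p{\left(g \right)} = \frac{g - 4}{g - 407} = \frac{-4 + g}{-407 + g}$)
$\frac{117303}{152824 + 91904} + \frac{p{\left(31 \right)}}{225525} = \frac{117303}{152824 + 91904} + \frac{\frac{1}{-407 + 31} \left(-4 + 31\right)}{225525} = \frac{117303}{244728} + \frac{1}{-376} \cdot 27 \cdot \frac{1}{225525} = 117303 \cdot \frac{1}{244728} + \left(- \frac{1}{376}\right) 27 \cdot \frac{1}{225525} = \frac{39101}{81576} - \frac{9}{28265800} = \frac{17269067369}{36028295325}$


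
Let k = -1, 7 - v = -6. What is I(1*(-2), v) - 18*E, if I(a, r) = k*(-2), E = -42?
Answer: 758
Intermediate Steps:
v = 13 (v = 7 - 1*(-6) = 7 + 6 = 13)
I(a, r) = 2 (I(a, r) = -1*(-2) = 2)
I(1*(-2), v) - 18*E = 2 - 18*(-42) = 2 + 756 = 758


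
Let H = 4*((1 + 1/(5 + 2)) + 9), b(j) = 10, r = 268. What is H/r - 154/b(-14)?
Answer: -35758/2345 ≈ -15.249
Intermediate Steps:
H = 284/7 (H = 4*((1 + 1/7) + 9) = 4*((1 + ⅐) + 9) = 4*(8/7 + 9) = 4*(71/7) = 284/7 ≈ 40.571)
H/r - 154/b(-14) = (284/7)/268 - 154/10 = (284/7)*(1/268) - 154*⅒ = 71/469 - 77/5 = -35758/2345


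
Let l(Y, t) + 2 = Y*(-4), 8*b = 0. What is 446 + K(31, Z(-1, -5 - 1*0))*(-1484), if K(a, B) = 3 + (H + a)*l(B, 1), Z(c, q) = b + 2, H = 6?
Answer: 545074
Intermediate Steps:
b = 0 (b = (⅛)*0 = 0)
l(Y, t) = -2 - 4*Y (l(Y, t) = -2 + Y*(-4) = -2 - 4*Y)
Z(c, q) = 2 (Z(c, q) = 0 + 2 = 2)
K(a, B) = 3 + (-2 - 4*B)*(6 + a) (K(a, B) = 3 + (6 + a)*(-2 - 4*B) = 3 + (-2 - 4*B)*(6 + a))
446 + K(31, Z(-1, -5 - 1*0))*(-1484) = 446 + (-9 - 24*2 - 2*31*(1 + 2*2))*(-1484) = 446 + (-9 - 48 - 2*31*(1 + 4))*(-1484) = 446 + (-9 - 48 - 2*31*5)*(-1484) = 446 + (-9 - 48 - 310)*(-1484) = 446 - 367*(-1484) = 446 + 544628 = 545074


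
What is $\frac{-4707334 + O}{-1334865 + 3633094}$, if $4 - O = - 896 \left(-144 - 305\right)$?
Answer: $- \frac{222158}{99923} \approx -2.2233$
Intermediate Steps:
$O = -402300$ ($O = 4 - - 896 \left(-144 - 305\right) = 4 - \left(-896\right) \left(-449\right) = 4 - 402304 = -402300$)
$\frac{-4707334 + O}{-1334865 + 3633094} = \frac{-4707334 - 402300}{-1334865 + 3633094} = - \frac{5109634}{2298229} = \left(-5109634\right) \frac{1}{2298229} = - \frac{222158}{99923}$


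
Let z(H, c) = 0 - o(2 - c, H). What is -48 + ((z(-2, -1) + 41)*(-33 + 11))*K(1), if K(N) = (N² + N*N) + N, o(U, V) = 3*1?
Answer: -2556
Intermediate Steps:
o(U, V) = 3
z(H, c) = -3 (z(H, c) = 0 - 1*3 = 0 - 3 = -3)
K(N) = N + 2*N² (K(N) = (N² + N²) + N = 2*N² + N = N + 2*N²)
-48 + ((z(-2, -1) + 41)*(-33 + 11))*K(1) = -48 + ((-3 + 41)*(-33 + 11))*(1*(1 + 2*1)) = -48 + (38*(-22))*(1*(1 + 2)) = -48 - 836*3 = -48 - 2508 = -2556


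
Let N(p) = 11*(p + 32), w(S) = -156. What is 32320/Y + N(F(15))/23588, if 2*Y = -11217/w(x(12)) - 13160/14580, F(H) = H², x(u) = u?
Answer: 11561402013493/12697491164 ≈ 910.53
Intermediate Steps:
N(p) = 352 + 11*p (N(p) = 11*(32 + p) = 352 + 11*p)
Y = 2691515/75816 (Y = (-11217/(-156) - 13160/14580)/2 = (-11217*(-1/156) - 13160*1/14580)/2 = (3739/52 - 658/729)/2 = (½)*(2691515/37908) = 2691515/75816 ≈ 35.501)
32320/Y + N(F(15))/23588 = 32320/(2691515/75816) + (352 + 11*15²)/23588 = 32320*(75816/2691515) + (352 + 11*225)*(1/23588) = 490074624/538303 + (352 + 2475)*(1/23588) = 490074624/538303 + 2827*(1/23588) = 490074624/538303 + 2827/23588 = 11561402013493/12697491164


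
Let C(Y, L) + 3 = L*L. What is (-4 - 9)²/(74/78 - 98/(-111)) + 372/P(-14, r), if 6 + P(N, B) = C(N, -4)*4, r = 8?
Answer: 2033513/20263 ≈ 100.36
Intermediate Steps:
C(Y, L) = -3 + L² (C(Y, L) = -3 + L*L = -3 + L²)
P(N, B) = 46 (P(N, B) = -6 + (-3 + (-4)²)*4 = -6 + (-3 + 16)*4 = -6 + 13*4 = -6 + 52 = 46)
(-4 - 9)²/(74/78 - 98/(-111)) + 372/P(-14, r) = (-4 - 9)²/(74/78 - 98/(-111)) + 372/46 = (-13)²/(74*(1/78) - 98*(-1/111)) + 372*(1/46) = 169/(37/39 + 98/111) + 186/23 = 169/(881/481) + 186/23 = 169*(481/881) + 186/23 = 81289/881 + 186/23 = 2033513/20263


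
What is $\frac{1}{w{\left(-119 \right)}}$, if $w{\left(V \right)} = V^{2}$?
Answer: $\frac{1}{14161} \approx 7.0616 \cdot 10^{-5}$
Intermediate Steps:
$\frac{1}{w{\left(-119 \right)}} = \frac{1}{\left(-119\right)^{2}} = \frac{1}{14161}$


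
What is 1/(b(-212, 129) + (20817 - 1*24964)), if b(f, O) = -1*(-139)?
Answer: -1/4008 ≈ -0.00024950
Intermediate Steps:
b(f, O) = 139
1/(b(-212, 129) + (20817 - 1*24964)) = 1/(139 + (20817 - 1*24964)) = 1/(139 + (20817 - 24964)) = 1/(139 - 4147) = 1/(-4008) = -1/4008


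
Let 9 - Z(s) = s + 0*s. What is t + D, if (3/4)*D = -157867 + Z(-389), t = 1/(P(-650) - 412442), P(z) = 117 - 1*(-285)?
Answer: -259534107043/1236120 ≈ -2.0996e+5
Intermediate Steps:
P(z) = 402 (P(z) = 117 + 285 = 402)
Z(s) = 9 - s (Z(s) = 9 - (s + 0*s) = 9 - (s + 0) = 9 - s)
t = -1/412040 (t = 1/(402 - 412442) = 1/(-412040) = -1/412040 ≈ -2.4270e-6)
D = -629876/3 (D = 4*(-157867 + (9 - 1*(-389)))/3 = 4*(-157867 + (9 + 389))/3 = 4*(-157867 + 398)/3 = (4/3)*(-157469) = -629876/3 ≈ -2.0996e+5)
t + D = -1/412040 - 629876/3 = -259534107043/1236120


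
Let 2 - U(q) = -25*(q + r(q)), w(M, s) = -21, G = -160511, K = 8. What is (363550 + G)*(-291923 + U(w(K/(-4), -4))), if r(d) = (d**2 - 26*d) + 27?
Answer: -54230904744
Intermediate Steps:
r(d) = 27 + d**2 - 26*d
U(q) = 677 - 625*q + 25*q**2 (U(q) = 2 - (-25)*(q + (27 + q**2 - 26*q)) = 2 - (-25)*(27 + q**2 - 25*q) = 2 - (-675 - 25*q**2 + 625*q) = 2 + (675 - 625*q + 25*q**2) = 677 - 625*q + 25*q**2)
(363550 + G)*(-291923 + U(w(K/(-4), -4))) = (363550 - 160511)*(-291923 + (677 - 625*(-21) + 25*(-21)**2)) = 203039*(-291923 + (677 + 13125 + 25*441)) = 203039*(-291923 + (677 + 13125 + 11025)) = 203039*(-291923 + 24827) = 203039*(-267096) = -54230904744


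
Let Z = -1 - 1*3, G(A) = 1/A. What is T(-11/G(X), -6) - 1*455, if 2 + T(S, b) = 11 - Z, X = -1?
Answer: -442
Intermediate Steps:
Z = -4 (Z = -1 - 3 = -4)
T(S, b) = 13 (T(S, b) = -2 + (11 - 1*(-4)) = -2 + (11 + 4) = -2 + 15 = 13)
T(-11/G(X), -6) - 1*455 = 13 - 1*455 = 13 - 455 = -442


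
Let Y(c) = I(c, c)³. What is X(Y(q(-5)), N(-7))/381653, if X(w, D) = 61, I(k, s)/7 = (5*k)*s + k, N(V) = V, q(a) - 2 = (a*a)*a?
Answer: 61/381653 ≈ 0.00015983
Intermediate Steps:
q(a) = 2 + a³ (q(a) = 2 + (a*a)*a = 2 + a²*a = 2 + a³)
I(k, s) = 7*k + 35*k*s (I(k, s) = 7*((5*k)*s + k) = 7*(5*k*s + k) = 7*(k + 5*k*s) = 7*k + 35*k*s)
Y(c) = 343*c³*(1 + 5*c)³ (Y(c) = (7*c*(1 + 5*c))³ = 343*c³*(1 + 5*c)³)
X(Y(q(-5)), N(-7))/381653 = 61/381653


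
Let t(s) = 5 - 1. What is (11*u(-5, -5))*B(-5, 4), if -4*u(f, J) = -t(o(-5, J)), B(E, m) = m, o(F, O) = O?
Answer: 44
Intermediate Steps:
t(s) = 4
u(f, J) = 1 (u(f, J) = -(-1)*4/4 = -¼*(-4) = 1)
(11*u(-5, -5))*B(-5, 4) = (11*1)*4 = 11*4 = 44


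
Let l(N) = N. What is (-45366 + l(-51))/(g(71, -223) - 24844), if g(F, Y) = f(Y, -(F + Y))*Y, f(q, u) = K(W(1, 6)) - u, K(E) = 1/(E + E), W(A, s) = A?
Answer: -90834/17881 ≈ -5.0799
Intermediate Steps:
K(E) = 1/(2*E)
f(q, u) = ½ - u (f(q, u) = (½)/1 - u = (½)*1 - u = ½ - u)
g(F, Y) = Y*(½ + F + Y) (g(F, Y) = (½ - (-1)*(F + Y))*Y = (½ - (-F - Y))*Y = (½ + (F + Y))*Y = (½ + F + Y)*Y = Y*(½ + F + Y))
(-45366 + l(-51))/(g(71, -223) - 24844) = (-45366 - 51)/(-223*(½ + 71 - 223) - 24844) = -45417/(-223*(-303/2) - 24844) = -45417/(67569/2 - 24844) = -45417/17881/2 = -45417*2/17881 = -90834/17881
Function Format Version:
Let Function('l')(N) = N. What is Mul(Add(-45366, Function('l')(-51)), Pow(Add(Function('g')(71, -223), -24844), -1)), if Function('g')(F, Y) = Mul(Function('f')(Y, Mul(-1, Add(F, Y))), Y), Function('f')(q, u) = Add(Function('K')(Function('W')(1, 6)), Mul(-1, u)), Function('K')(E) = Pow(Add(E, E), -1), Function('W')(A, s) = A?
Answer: Rational(-90834, 17881) ≈ -5.0799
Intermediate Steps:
Function('K')(E) = Mul(Rational(1, 2), Pow(E, -1)) (Function('K')(E) = Pow(Mul(2, E), -1) = Mul(Rational(1, 2), Pow(E, -1)))
Function('f')(q, u) = Add(Rational(1, 2), Mul(-1, u)) (Function('f')(q, u) = Add(Mul(Rational(1, 2), Pow(1, -1)), Mul(-1, u)) = Add(Mul(Rational(1, 2), 1), Mul(-1, u)) = Add(Rational(1, 2), Mul(-1, u)))
Function('g')(F, Y) = Mul(Y, Add(Rational(1, 2), F, Y)) (Function('g')(F, Y) = Mul(Add(Rational(1, 2), Mul(-1, Mul(-1, Add(F, Y)))), Y) = Mul(Add(Rational(1, 2), Mul(-1, Add(Mul(-1, F), Mul(-1, Y)))), Y) = Mul(Add(Rational(1, 2), Add(F, Y)), Y) = Mul(Add(Rational(1, 2), F, Y), Y) = Mul(Y, Add(Rational(1, 2), F, Y)))
Mul(Add(-45366, Function('l')(-51)), Pow(Add(Function('g')(71, -223), -24844), -1)) = Mul(Add(-45366, -51), Pow(Add(Mul(-223, Add(Rational(1, 2), 71, -223)), -24844), -1)) = Mul(-45417, Pow(Add(Mul(-223, Rational(-303, 2)), -24844), -1)) = Mul(-45417, Pow(Add(Rational(67569, 2), -24844), -1)) = Mul(-45417, Pow(Rational(17881, 2), -1)) = Mul(-45417, Rational(2, 17881)) = Rational(-90834, 17881)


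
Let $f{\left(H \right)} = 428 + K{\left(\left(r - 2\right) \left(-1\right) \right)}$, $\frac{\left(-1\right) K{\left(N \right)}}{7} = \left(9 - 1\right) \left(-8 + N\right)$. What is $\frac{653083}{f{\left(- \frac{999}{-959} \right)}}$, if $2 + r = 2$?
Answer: $\frac{653083}{764} \approx 854.82$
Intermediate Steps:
$r = 0$ ($r = -2 + 2 = 0$)
$K{\left(N \right)} = 448 - 56 N$ ($K{\left(N \right)} = - 7 \left(9 - 1\right) \left(-8 + N\right) = - 7 \cdot 8 \left(-8 + N\right) = - 7 \left(-64 + 8 N\right) = 448 - 56 N$)
$f{\left(H \right)} = 764$ ($f{\left(H \right)} = 428 + \left(448 - 56 \left(0 - 2\right) \left(-1\right)\right) = 428 + \left(448 - 56 \left(\left(-2\right) \left(-1\right)\right)\right) = 428 + \left(448 - 112\right) = 428 + 336 = 764$)
$\frac{653083}{f{\left(- \frac{999}{-959} \right)}} = \frac{653083}{764}$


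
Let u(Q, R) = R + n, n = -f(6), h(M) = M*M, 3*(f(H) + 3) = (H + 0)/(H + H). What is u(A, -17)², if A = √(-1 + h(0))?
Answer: 7225/36 ≈ 200.69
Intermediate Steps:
f(H) = -17/6 (f(H) = -3 + ((H + 0)/(H + H))/3 = -3 + (H/((2*H)))/3 = -3 + (H*(1/(2*H)))/3 = -3 + (⅓)*(½) = -3 + ⅙ = -17/6)
h(M) = M²
n = 17/6 (n = -1*(-17/6) = 17/6 ≈ 2.8333)
A = I (A = √(-1 + 0²) = √(-1 + 0) = √(-1) = I ≈ 1.0*I)
u(Q, R) = 17/6 + R (u(Q, R) = R + 17/6 = 17/6 + R)
u(A, -17)² = (17/6 - 17)² = (-85/6)² = 7225/36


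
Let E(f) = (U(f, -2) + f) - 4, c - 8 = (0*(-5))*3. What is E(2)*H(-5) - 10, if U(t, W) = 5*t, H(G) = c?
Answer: 54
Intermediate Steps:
c = 8 (c = 8 + (0*(-5))*3 = 8 + 0*3 = 8 + 0 = 8)
H(G) = 8
E(f) = -4 + 6*f (E(f) = (5*f + f) - 4 = 6*f - 4 = -4 + 6*f)
E(2)*H(-5) - 10 = (-4 + 6*2)*8 - 10 = (-4 + 12)*8 - 10 = 8*8 - 10 = 64 - 10 = 54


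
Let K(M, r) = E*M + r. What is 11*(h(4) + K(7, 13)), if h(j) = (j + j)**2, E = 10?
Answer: 1617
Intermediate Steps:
K(M, r) = r + 10*M (K(M, r) = 10*M + r = r + 10*M)
h(j) = 4*j**2 (h(j) = (2*j)**2 = 4*j**2)
11*(h(4) + K(7, 13)) = 11*(4*4**2 + (13 + 10*7)) = 11*(4*16 + (13 + 70)) = 11*(64 + 83) = 11*147 = 1617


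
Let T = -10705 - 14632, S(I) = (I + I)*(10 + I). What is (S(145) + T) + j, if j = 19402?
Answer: 39015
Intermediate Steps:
S(I) = 2*I*(10 + I) (S(I) = (2*I)*(10 + I) = 2*I*(10 + I))
T = -25337
(S(145) + T) + j = (2*145*(10 + 145) - 25337) + 19402 = (2*145*155 - 25337) + 19402 = (44950 - 25337) + 19402 = 19613 + 19402 = 39015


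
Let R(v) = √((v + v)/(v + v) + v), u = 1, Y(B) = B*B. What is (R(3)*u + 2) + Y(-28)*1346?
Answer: 1055268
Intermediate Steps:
Y(B) = B²
R(v) = √(1 + v) (R(v) = √((2*v)/((2*v)) + v) = √((2*v)*(1/(2*v)) + v) = √(1 + v))
(R(3)*u + 2) + Y(-28)*1346 = (√(1 + 3)*1 + 2) + (-28)²*1346 = (√4*1 + 2) + 784*1346 = (2*1 + 2) + 1055264 = (2 + 2) + 1055264 = 4 + 1055264 = 1055268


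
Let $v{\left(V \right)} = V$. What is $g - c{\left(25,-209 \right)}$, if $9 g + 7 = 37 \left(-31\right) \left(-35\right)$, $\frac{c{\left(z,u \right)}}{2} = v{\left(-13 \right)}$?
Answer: $\frac{40372}{9} \approx 4485.8$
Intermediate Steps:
$c{\left(z,u \right)} = -26$ ($c{\left(z,u \right)} = 2 \left(-13\right) = -26$)
$g = \frac{40138}{9}$ ($g = - \frac{7}{9} + \frac{37 \left(-31\right) \left(-35\right)}{9} = - \frac{7}{9} + \frac{\left(-1147\right) \left(-35\right)}{9} = - \frac{7}{9} + \frac{1}{9} \cdot 40145 = - \frac{7}{9} + \frac{40145}{9} = \frac{40138}{9} \approx 4459.8$)
$g - c{\left(25,-209 \right)} = \frac{40138}{9} - -26 = \frac{40138}{9} + 26 = \frac{40372}{9}$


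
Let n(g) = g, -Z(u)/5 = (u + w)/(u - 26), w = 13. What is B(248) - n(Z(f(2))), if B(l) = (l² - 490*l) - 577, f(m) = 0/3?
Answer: -121191/2 ≈ -60596.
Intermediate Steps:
f(m) = 0 (f(m) = 0*(⅓) = 0)
Z(u) = -5*(13 + u)/(-26 + u) (Z(u) = -5*(u + 13)/(u - 26) = -5*(13 + u)/(-26 + u))
B(l) = -577 + l² - 490*l
B(248) - n(Z(f(2))) = (-577 + 248² - 490*248) - 5*(-13 - 1*0)/(-26 + 0) = (-577 + 61504 - 121520) - 5*(-13 + 0)/(-26) = -60593 - 5*(-1)*(-13)/26 = -60593 - 1*5/2 = -60593 - 5/2 = -121191/2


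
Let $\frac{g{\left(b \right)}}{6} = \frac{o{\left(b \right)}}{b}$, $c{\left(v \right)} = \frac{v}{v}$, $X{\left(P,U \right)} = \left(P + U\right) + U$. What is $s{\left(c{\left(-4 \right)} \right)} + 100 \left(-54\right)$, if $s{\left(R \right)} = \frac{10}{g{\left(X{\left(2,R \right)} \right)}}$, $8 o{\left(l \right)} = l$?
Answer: $- \frac{16160}{3} \approx -5386.7$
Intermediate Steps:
$X{\left(P,U \right)} = P + 2 U$
$o{\left(l \right)} = \frac{l}{8}$
$c{\left(v \right)} = 1$
$g{\left(b \right)} = \frac{3}{4}$ ($g{\left(b \right)} = 6 \frac{\frac{1}{8} b}{b} = 6 \cdot \frac{1}{8} = \frac{3}{4}$)
$s{\left(R \right)} = \frac{40}{3}$ ($s{\left(R \right)} = \frac{10}{\frac{3}{4}} = 10 \cdot \frac{4}{3} = \frac{40}{3}$)
$s{\left(c{\left(-4 \right)} \right)} + 100 \left(-54\right) = \frac{40}{3} + 100 \left(-54\right) = \frac{40}{3} - 5400 = - \frac{16160}{3}$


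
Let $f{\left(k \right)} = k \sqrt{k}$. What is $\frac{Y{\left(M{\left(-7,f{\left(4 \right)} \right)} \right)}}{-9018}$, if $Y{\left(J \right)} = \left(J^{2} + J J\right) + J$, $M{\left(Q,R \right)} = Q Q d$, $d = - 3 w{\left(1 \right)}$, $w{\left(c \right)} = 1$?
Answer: $- \frac{14357}{3006} \approx -4.7761$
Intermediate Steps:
$f{\left(k \right)} = k^{\frac{3}{2}}$
$d = -3$ ($d = \left(-3\right) 1 = -3$)
$M{\left(Q,R \right)} = - 3 Q^{2}$ ($M{\left(Q,R \right)} = Q Q \left(-3\right) = Q^{2} \left(-3\right) = - 3 Q^{2}$)
$Y{\left(J \right)} = J + 2 J^{2}$ ($Y{\left(J \right)} = \left(J^{2} + J^{2}\right) + J = 2 J^{2} + J = J + 2 J^{2}$)
$\frac{Y{\left(M{\left(-7,f{\left(4 \right)} \right)} \right)}}{-9018} = \frac{- 3 \left(-7\right)^{2} \left(1 + 2 \left(- 3 \left(-7\right)^{2}\right)\right)}{-9018} = \left(-3\right) 49 \left(1 + 2 \left(\left(-3\right) 49\right)\right) \left(- \frac{1}{9018}\right) = - 147 \left(1 + 2 \left(-147\right)\right) \left(- \frac{1}{9018}\right) = - 147 \left(1 - 294\right) \left(- \frac{1}{9018}\right) = \left(-147\right) \left(-293\right) \left(- \frac{1}{9018}\right) = 43071 \left(- \frac{1}{9018}\right) = - \frac{14357}{3006}$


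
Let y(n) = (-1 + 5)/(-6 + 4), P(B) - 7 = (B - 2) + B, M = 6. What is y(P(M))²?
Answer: 4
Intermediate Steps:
P(B) = 5 + 2*B (P(B) = 7 + ((B - 2) + B) = 7 + ((-2 + B) + B) = 7 + (-2 + 2*B) = 5 + 2*B)
y(n) = -2 (y(n) = 4/(-2) = 4*(-½) = -2)
y(P(M))² = (-2)² = 4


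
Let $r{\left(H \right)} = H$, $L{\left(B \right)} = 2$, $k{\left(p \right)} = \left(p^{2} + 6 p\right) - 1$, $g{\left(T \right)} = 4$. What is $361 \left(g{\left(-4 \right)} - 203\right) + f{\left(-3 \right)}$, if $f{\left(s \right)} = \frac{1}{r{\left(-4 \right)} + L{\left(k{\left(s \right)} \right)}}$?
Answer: $- \frac{143679}{2} \approx -71840.0$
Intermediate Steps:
$k{\left(p \right)} = -1 + p^{2} + 6 p$ ($k{\left(p \right)} = \left(p^{2} + 6 p\right) + \left(-1 + 0\right) = \left(p^{2} + 6 p\right) - 1 = -1 + p^{2} + 6 p$)
$f{\left(s \right)} = - \frac{1}{2}$ ($f{\left(s \right)} = \frac{1}{-4 + 2} = \frac{1}{-2} = - \frac{1}{2}$)
$361 \left(g{\left(-4 \right)} - 203\right) + f{\left(-3 \right)} = 361 \left(4 - 203\right) - \frac{1}{2} = 361 \left(-199\right) - \frac{1}{2} = -71839 - \frac{1}{2} = - \frac{143679}{2}$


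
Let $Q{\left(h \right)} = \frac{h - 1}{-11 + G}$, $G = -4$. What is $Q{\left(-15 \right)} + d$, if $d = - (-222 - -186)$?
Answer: $\frac{556}{15} \approx 37.067$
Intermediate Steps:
$Q{\left(h \right)} = \frac{1}{15} - \frac{h}{15}$ ($Q{\left(h \right)} = \frac{h - 1}{-11 - 4} = \frac{-1 + h}{-15} = \left(-1 + h\right) \left(- \frac{1}{15}\right) = \frac{1}{15} - \frac{h}{15}$)
$d = 36$ ($d = - (-222 + 186) = \left(-1\right) \left(-36\right) = 36$)
$Q{\left(-15 \right)} + d = \left(\frac{1}{15} - -1\right) + 36 = \left(\frac{1}{15} + 1\right) + 36 = \frac{16}{15} + 36 = \frac{556}{15}$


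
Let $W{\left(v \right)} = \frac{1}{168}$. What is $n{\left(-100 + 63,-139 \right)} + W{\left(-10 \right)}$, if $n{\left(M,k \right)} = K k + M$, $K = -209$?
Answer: $\frac{4874353}{168} \approx 29014.0$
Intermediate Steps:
$n{\left(M,k \right)} = M - 209 k$ ($n{\left(M,k \right)} = - 209 k + M = M - 209 k$)
$W{\left(v \right)} = \frac{1}{168}$
$n{\left(-100 + 63,-139 \right)} + W{\left(-10 \right)} = \left(\left(-100 + 63\right) - -29051\right) + \frac{1}{168} = \left(-37 + 29051\right) + \frac{1}{168} = 29014 + \frac{1}{168} = \frac{4874353}{168}$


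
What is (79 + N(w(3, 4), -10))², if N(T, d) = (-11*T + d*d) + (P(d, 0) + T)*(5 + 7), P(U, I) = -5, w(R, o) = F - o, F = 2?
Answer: 13689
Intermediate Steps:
w(R, o) = 2 - o
N(T, d) = -60 + T + d² (N(T, d) = (-11*T + d*d) + (-5 + T)*(5 + 7) = (-11*T + d²) + (-5 + T)*12 = (d² - 11*T) + (-60 + 12*T) = -60 + T + d²)
(79 + N(w(3, 4), -10))² = (79 + (-60 + (2 - 1*4) + (-10)²))² = (79 + (-60 + (2 - 4) + 100))² = (79 + (-60 - 2 + 100))² = (79 + 38)² = 117² = 13689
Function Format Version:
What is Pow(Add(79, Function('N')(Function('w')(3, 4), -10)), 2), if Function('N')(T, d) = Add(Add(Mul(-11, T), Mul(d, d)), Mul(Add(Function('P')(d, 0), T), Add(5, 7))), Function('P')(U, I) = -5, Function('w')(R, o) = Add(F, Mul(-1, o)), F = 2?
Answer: 13689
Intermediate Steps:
Function('w')(R, o) = Add(2, Mul(-1, o))
Function('N')(T, d) = Add(-60, T, Pow(d, 2)) (Function('N')(T, d) = Add(Add(Mul(-11, T), Mul(d, d)), Mul(Add(-5, T), Add(5, 7))) = Add(Add(Mul(-11, T), Pow(d, 2)), Mul(Add(-5, T), 12)) = Add(Add(Pow(d, 2), Mul(-11, T)), Add(-60, Mul(12, T))) = Add(-60, T, Pow(d, 2)))
Pow(Add(79, Function('N')(Function('w')(3, 4), -10)), 2) = Pow(Add(79, Add(-60, Add(2, Mul(-1, 4)), Pow(-10, 2))), 2) = Pow(Add(79, Add(-60, Add(2, -4), 100)), 2) = Pow(Add(79, Add(-60, -2, 100)), 2) = Pow(Add(79, 38), 2) = Pow(117, 2) = 13689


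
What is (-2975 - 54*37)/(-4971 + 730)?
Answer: 4973/4241 ≈ 1.1726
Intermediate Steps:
(-2975 - 54*37)/(-4971 + 730) = (-2975 - 1998)/(-4241) = -4973*(-1/4241) = 4973/4241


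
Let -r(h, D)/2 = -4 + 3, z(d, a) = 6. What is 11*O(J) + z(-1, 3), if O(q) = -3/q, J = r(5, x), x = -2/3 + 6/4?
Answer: -21/2 ≈ -10.500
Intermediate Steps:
x = ⅚ (x = -2*⅓ + 6*(¼) = -⅔ + 3/2 = ⅚ ≈ 0.83333)
r(h, D) = 2 (r(h, D) = -2*(-4 + 3) = -2*(-1) = 2)
J = 2
11*O(J) + z(-1, 3) = 11*(-3/2) + 6 = -33/2 + 6 = -21/2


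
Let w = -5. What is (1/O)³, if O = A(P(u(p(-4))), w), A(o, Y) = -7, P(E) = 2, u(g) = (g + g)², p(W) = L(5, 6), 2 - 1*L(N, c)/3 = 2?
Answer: -1/343 ≈ -0.0029155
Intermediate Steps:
L(N, c) = 0 (L(N, c) = 6 - 3*2 = 6 - 6 = 0)
p(W) = 0
u(g) = 4*g² (u(g) = (2*g)² = 4*g²)
O = -7
(1/O)³ = (1/(-7))³ = (-⅐)³ = -1/343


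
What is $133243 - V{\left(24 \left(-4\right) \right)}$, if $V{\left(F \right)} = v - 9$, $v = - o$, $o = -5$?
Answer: $133247$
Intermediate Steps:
$v = 5$ ($v = \left(-1\right) \left(-5\right) = 5$)
$V{\left(F \right)} = -4$ ($V{\left(F \right)} = 5 - 9 = -4$)
$133243 - V{\left(24 \left(-4\right) \right)} = 133243 - -4 = 133243 + 4 = 133247$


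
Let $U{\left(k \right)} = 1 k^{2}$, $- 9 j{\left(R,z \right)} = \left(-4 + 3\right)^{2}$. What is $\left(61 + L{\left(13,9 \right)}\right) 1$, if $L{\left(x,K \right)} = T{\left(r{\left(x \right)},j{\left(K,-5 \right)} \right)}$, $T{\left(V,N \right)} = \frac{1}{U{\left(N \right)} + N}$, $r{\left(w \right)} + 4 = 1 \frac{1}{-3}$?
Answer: $\frac{407}{8} \approx 50.875$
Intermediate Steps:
$r{\left(w \right)} = - \frac{13}{3}$ ($r{\left(w \right)} = -4 + 1 \frac{1}{-3} = -4 + 1 \left(- \frac{1}{3}\right) = -4 - \frac{1}{3} = - \frac{13}{3}$)
$j{\left(R,z \right)} = - \frac{1}{9}$ ($j{\left(R,z \right)} = - \frac{\left(-4 + 3\right)^{2}}{9} = - \frac{\left(-1\right)^{2}}{9} = \left(- \frac{1}{9}\right) 1 = - \frac{1}{9}$)
$U{\left(k \right)} = k^{2}$
$T{\left(V,N \right)} = \frac{1}{N + N^{2}}$ ($T{\left(V,N \right)} = \frac{1}{N^{2} + N} = \frac{1}{N + N^{2}}$)
$L{\left(x,K \right)} = - \frac{81}{8}$ ($L{\left(x,K \right)} = \frac{1}{\left(- \frac{1}{9}\right) \left(1 - \frac{1}{9}\right)} = - \frac{9}{\frac{8}{9}} = \left(-9\right) \frac{9}{8} = - \frac{81}{8}$)
$\left(61 + L{\left(13,9 \right)}\right) 1 = \left(61 - \frac{81}{8}\right) 1 = \frac{407}{8} \cdot 1 = \frac{407}{8}$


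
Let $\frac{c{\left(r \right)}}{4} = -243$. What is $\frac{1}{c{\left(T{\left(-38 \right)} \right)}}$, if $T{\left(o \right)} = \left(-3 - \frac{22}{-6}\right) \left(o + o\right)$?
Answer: $- \frac{1}{972} \approx -0.0010288$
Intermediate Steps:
$T{\left(o \right)} = \frac{4 o}{3}$ ($T{\left(o \right)} = \left(-3 - - \frac{11}{3}\right) 2 o = \left(-3 + \frac{11}{3}\right) 2 o = \frac{2 \cdot 2 o}{3} = \frac{4 o}{3}$)
$c{\left(r \right)} = -972$ ($c{\left(r \right)} = 4 \left(-243\right) = -972$)
$\frac{1}{c{\left(T{\left(-38 \right)} \right)}} = \frac{1}{-972} = - \frac{1}{972}$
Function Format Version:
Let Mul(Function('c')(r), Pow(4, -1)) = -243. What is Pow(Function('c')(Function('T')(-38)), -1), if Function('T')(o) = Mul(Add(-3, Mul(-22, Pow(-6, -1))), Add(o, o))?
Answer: Rational(-1, 972) ≈ -0.0010288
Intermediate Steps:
Function('T')(o) = Mul(Rational(4, 3), o) (Function('T')(o) = Mul(Add(-3, Mul(-22, Rational(-1, 6))), Mul(2, o)) = Mul(Add(-3, Rational(11, 3)), Mul(2, o)) = Mul(Rational(2, 3), Mul(2, o)) = Mul(Rational(4, 3), o))
Function('c')(r) = -972 (Function('c')(r) = Mul(4, -243) = -972)
Pow(Function('c')(Function('T')(-38)), -1) = Pow(-972, -1) = Rational(-1, 972)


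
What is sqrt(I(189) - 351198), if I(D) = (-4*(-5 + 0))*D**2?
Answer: 3*sqrt(40358) ≈ 602.68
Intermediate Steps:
I(D) = 20*D**2 (I(D) = (-4*(-5))*D**2 = 20*D**2)
sqrt(I(189) - 351198) = sqrt(20*189**2 - 351198) = sqrt(20*35721 - 351198) = sqrt(714420 - 351198) = sqrt(363222) = 3*sqrt(40358)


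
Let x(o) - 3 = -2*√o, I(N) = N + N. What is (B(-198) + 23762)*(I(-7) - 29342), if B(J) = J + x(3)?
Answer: -691832852 + 58712*√3 ≈ -6.9173e+8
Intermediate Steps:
I(N) = 2*N
x(o) = 3 - 2*√o
B(J) = 3 + J - 2*√3 (B(J) = J + (3 - 2*√3) = 3 + J - 2*√3)
(B(-198) + 23762)*(I(-7) - 29342) = ((3 - 198 - 2*√3) + 23762)*(2*(-7) - 29342) = ((-195 - 2*√3) + 23762)*(-14 - 29342) = (23567 - 2*√3)*(-29356) = -691832852 + 58712*√3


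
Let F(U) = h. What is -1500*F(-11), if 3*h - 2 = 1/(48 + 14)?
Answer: -31250/31 ≈ -1008.1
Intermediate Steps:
h = 125/186 (h = 2/3 + 1/(3*(48 + 14)) = 2/3 + (1/3)/62 = 2/3 + (1/3)*(1/62) = 2/3 + 1/186 = 125/186 ≈ 0.67204)
F(U) = 125/186
-1500*F(-11) = -1500*125/186 = -31250/31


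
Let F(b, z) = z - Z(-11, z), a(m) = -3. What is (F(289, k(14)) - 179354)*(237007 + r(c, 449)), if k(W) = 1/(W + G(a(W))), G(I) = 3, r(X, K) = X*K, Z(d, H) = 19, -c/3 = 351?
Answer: 42294345800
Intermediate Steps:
c = -1053 (c = -3*351 = -1053)
r(X, K) = K*X
k(W) = 1/(3 + W) (k(W) = 1/(W + 3) = 1/(3 + W))
F(b, z) = -19 + z (F(b, z) = z - 1*19 = z - 19 = -19 + z)
(F(289, k(14)) - 179354)*(237007 + r(c, 449)) = ((-19 + 1/(3 + 14)) - 179354)*(237007 + 449*(-1053)) = ((-19 + 1/17) - 179354)*(237007 - 472797) = ((-19 + 1/17) - 179354)*(-235790) = (-322/17 - 179354)*(-235790) = -3049340/17*(-235790) = 42294345800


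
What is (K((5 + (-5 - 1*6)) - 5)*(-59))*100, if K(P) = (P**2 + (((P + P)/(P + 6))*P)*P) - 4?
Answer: -3831460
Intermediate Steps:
K(P) = -4 + P**2 + 2*P**3/(6 + P) (K(P) = (P**2 + (((2*P)/(6 + P))*P)*P) - 4 = (P**2 + ((2*P/(6 + P))*P)*P) - 4 = (P**2 + (2*P**2/(6 + P))*P) - 4 = (P**2 + 2*P**3/(6 + P)) - 4 = -4 + P**2 + 2*P**3/(6 + P))
(K((5 + (-5 - 1*6)) - 5)*(-59))*100 = (((-24 - 4*((5 + (-5 - 1*6)) - 5) + 3*((5 + (-5 - 1*6)) - 5)**3 + 6*((5 + (-5 - 1*6)) - 5)**2)/(6 + ((5 + (-5 - 1*6)) - 5)))*(-59))*100 = (((-24 - 4*((5 + (-5 - 6)) - 5) + 3*((5 + (-5 - 6)) - 5)**3 + 6*((5 + (-5 - 6)) - 5)**2)/(6 + ((5 + (-5 - 6)) - 5)))*(-59))*100 = (((-24 - 4*((5 - 11) - 5) + 3*((5 - 11) - 5)**3 + 6*((5 - 11) - 5)**2)/(6 + ((5 - 11) - 5)))*(-59))*100 = (((-24 - 4*(-6 - 5) + 3*(-6 - 5)**3 + 6*(-6 - 5)**2)/(6 + (-6 - 5)))*(-59))*100 = (((-24 - 4*(-11) + 3*(-11)**3 + 6*(-11)**2)/(6 - 11))*(-59))*100 = (((-24 + 44 + 3*(-1331) + 6*121)/(-5))*(-59))*100 = (-(-24 + 44 - 3993 + 726)/5*(-59))*100 = (-1/5*(-3247)*(-59))*100 = ((3247/5)*(-59))*100 = -191573/5*100 = -3831460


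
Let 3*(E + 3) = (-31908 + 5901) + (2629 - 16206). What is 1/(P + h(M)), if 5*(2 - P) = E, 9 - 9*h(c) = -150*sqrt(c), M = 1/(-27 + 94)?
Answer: 6639365/17544732908 - 625*sqrt(67)/17544732908 ≈ 0.00037813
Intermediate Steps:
M = 1/67 ≈ 0.014925
E = -39593/3 (E = -3 + ((-31908 + 5901) + (2629 - 16206))/3 = -3 + (-26007 - 13577)/3 = -3 + (1/3)*(-39584) = -3 - 39584/3 = -39593/3 ≈ -13198.)
h(c) = 1 + 50*sqrt(c)/3 (h(c) = 1 - (-50)*sqrt(c)/3 = 1 + 50*sqrt(c)/3)
P = 39623/15 (P = 2 - 1/5*(-39593/3) = 2 + 39593/15 = 39623/15 ≈ 2641.5)
1/(P + h(M)) = 1/(39623/15 + (1 + 50*sqrt(1/67)/3)) = 1/(39623/15 + (1 + 50*(sqrt(67)/67)/3)) = 1/(39623/15 + (1 + 50*sqrt(67)/201)) = 1/(39638/15 + 50*sqrt(67)/201)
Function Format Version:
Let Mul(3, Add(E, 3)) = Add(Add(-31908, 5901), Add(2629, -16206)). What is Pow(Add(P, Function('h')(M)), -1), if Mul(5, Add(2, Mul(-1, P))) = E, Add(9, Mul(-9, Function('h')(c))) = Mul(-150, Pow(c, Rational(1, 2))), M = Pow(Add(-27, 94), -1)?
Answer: Add(Rational(6639365, 17544732908), Mul(Rational(-625, 17544732908), Pow(67, Rational(1, 2)))) ≈ 0.00037813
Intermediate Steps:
M = Rational(1, 67) (M = Pow(67, -1) = Rational(1, 67) ≈ 0.014925)
E = Rational(-39593, 3) (E = Add(-3, Mul(Rational(1, 3), Add(Add(-31908, 5901), Add(2629, -16206)))) = Add(-3, Mul(Rational(1, 3), Add(-26007, -13577))) = Add(-3, Mul(Rational(1, 3), -39584)) = Add(-3, Rational(-39584, 3)) = Rational(-39593, 3) ≈ -13198.)
Function('h')(c) = Add(1, Mul(Rational(50, 3), Pow(c, Rational(1, 2)))) (Function('h')(c) = Add(1, Mul(Rational(-1, 9), Mul(-150, Pow(c, Rational(1, 2))))) = Add(1, Mul(Rational(50, 3), Pow(c, Rational(1, 2)))))
P = Rational(39623, 15) (P = Add(2, Mul(Rational(-1, 5), Rational(-39593, 3))) = Add(2, Rational(39593, 15)) = Rational(39623, 15) ≈ 2641.5)
Pow(Add(P, Function('h')(M)), -1) = Pow(Add(Rational(39623, 15), Add(1, Mul(Rational(50, 3), Pow(Rational(1, 67), Rational(1, 2))))), -1) = Pow(Add(Rational(39623, 15), Add(1, Mul(Rational(50, 3), Mul(Rational(1, 67), Pow(67, Rational(1, 2)))))), -1) = Pow(Add(Rational(39623, 15), Add(1, Mul(Rational(50, 201), Pow(67, Rational(1, 2))))), -1) = Pow(Add(Rational(39638, 15), Mul(Rational(50, 201), Pow(67, Rational(1, 2)))), -1)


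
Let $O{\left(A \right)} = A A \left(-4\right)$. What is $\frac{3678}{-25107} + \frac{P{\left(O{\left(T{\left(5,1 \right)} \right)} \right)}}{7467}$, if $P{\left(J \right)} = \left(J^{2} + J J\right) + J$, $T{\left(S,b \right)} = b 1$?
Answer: $- \frac{8920210}{62491323} \approx -0.14274$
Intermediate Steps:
$T{\left(S,b \right)} = b$
$O{\left(A \right)} = - 4 A^{2}$ ($O{\left(A \right)} = A^{2} \left(-4\right) = - 4 A^{2}$)
$P{\left(J \right)} = J + 2 J^{2}$ ($P{\left(J \right)} = \left(J^{2} + J^{2}\right) + J = 2 J^{2} + J = J + 2 J^{2}$)
$\frac{3678}{-25107} + \frac{P{\left(O{\left(T{\left(5,1 \right)} \right)} \right)}}{7467} = \frac{3678}{-25107} + \frac{- 4 \cdot 1^{2} \left(1 + 2 \left(- 4 \cdot 1^{2}\right)\right)}{7467} = 3678 \left(- \frac{1}{25107}\right) + \left(-4\right) 1 \left(1 + 2 \left(\left(-4\right) 1\right)\right) \frac{1}{7467} = - \frac{1226}{8369} + - 4 \left(1 + 2 \left(-4\right)\right) \frac{1}{7467} = - \frac{1226}{8369} + - 4 \left(1 - 8\right) \frac{1}{7467} = - \frac{1226}{8369} + \left(-4\right) \left(-7\right) \frac{1}{7467} = - \frac{1226}{8369} + 28 \cdot \frac{1}{7467} = - \frac{1226}{8369} + \frac{28}{7467} = - \frac{8920210}{62491323}$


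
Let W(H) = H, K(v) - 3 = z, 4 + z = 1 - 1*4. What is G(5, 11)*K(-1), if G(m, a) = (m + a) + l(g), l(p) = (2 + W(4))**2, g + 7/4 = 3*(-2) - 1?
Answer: -208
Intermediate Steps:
z = -7 (z = -4 + (1 - 1*4) = -4 + (1 - 4) = -4 - 3 = -7)
K(v) = -4 (K(v) = 3 - 7 = -4)
g = -35/4 (g = -7/4 + (3*(-2) - 1) = -7/4 + (-6 - 1) = -7/4 - 7 = -35/4 ≈ -8.7500)
l(p) = 36 (l(p) = (2 + 4)**2 = 6**2 = 36)
G(m, a) = 36 + a + m (G(m, a) = (m + a) + 36 = (a + m) + 36 = 36 + a + m)
G(5, 11)*K(-1) = (36 + 11 + 5)*(-4) = 52*(-4) = -208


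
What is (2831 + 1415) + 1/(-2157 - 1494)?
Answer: 15502145/3651 ≈ 4246.0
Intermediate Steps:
(2831 + 1415) + 1/(-2157 - 1494) = 4246 + 1/(-3651) = 4246 - 1/3651 = 15502145/3651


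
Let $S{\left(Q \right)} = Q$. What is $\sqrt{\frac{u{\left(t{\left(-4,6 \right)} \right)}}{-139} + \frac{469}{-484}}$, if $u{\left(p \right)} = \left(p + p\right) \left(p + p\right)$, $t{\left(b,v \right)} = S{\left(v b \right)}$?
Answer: $\frac{i \sqrt{164065453}}{3058} \approx 4.1886 i$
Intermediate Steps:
$t{\left(b,v \right)} = b v$ ($t{\left(b,v \right)} = v b = b v$)
$u{\left(p \right)} = 4 p^{2}$ ($u{\left(p \right)} = 2 p 2 p = 4 p^{2}$)
$\sqrt{\frac{u{\left(t{\left(-4,6 \right)} \right)}}{-139} + \frac{469}{-484}} = \sqrt{\frac{4 \left(\left(-4\right) 6\right)^{2}}{-139} + \frac{469}{-484}} = \sqrt{4 \left(-24\right)^{2} \left(- \frac{1}{139}\right) + 469 \left(- \frac{1}{484}\right)} = \sqrt{4 \cdot 576 \left(- \frac{1}{139}\right) - \frac{469}{484}} = \sqrt{2304 \left(- \frac{1}{139}\right) - \frac{469}{484}} = \sqrt{- \frac{2304}{139} - \frac{469}{484}} = \sqrt{- \frac{1180327}{67276}} = \frac{i \sqrt{164065453}}{3058}$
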